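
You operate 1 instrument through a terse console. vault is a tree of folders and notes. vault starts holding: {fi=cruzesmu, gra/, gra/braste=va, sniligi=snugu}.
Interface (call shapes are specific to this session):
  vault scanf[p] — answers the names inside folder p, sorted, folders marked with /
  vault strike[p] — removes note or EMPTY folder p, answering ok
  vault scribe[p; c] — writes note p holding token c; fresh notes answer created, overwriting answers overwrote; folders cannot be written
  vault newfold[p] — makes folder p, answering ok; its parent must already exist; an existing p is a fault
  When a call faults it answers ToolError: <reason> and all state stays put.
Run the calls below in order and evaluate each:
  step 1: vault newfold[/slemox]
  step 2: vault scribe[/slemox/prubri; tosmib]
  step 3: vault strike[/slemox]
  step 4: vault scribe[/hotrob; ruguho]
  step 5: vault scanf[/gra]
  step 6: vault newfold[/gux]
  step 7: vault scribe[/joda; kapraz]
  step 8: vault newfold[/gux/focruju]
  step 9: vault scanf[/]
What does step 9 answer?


Answer: [fi, gra/, gux/, hotrob, joda, slemox/, sniligi]

Derivation:
I try vault newfold(p: /slemox), which returns ok.
I run vault scribe(p: /slemox/prubri, c: tosmib), which returns created.
Using vault strike(p: /slemox), and get ToolError: not empty.
Now I run vault scribe(p: /hotrob, c: ruguho): created.
Now I run vault scanf(p: /gra), giving [braste].
I try vault newfold(p: /gux), and observe ok.
I try vault scribe(p: /joda, c: kapraz), which returns created.
Then vault newfold(p: /gux/focruju), yielding ok.
I run vault scanf(p: /), which returns [fi, gra/, gux/, hotrob, joda, slemox/, sniligi].


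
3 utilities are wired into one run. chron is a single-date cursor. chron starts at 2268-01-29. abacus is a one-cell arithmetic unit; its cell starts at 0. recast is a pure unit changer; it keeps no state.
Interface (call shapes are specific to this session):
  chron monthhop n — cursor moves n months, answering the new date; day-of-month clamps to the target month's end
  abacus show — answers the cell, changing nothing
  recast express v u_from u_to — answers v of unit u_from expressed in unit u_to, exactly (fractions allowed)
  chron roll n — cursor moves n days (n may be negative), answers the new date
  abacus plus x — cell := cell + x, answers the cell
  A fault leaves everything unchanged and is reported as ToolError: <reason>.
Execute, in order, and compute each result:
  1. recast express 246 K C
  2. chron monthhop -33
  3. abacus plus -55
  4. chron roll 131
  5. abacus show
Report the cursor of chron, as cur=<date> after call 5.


Answer: cur=2265-09-07

Derivation:
;; recast express(v=246, u_from=K, u_to=C) => -543/20
;; chron monthhop(n=-33) => 2265-04-29
;; abacus plus(x=-55) => -55
;; chron roll(n=131) => 2265-09-07
;; abacus show() => -55


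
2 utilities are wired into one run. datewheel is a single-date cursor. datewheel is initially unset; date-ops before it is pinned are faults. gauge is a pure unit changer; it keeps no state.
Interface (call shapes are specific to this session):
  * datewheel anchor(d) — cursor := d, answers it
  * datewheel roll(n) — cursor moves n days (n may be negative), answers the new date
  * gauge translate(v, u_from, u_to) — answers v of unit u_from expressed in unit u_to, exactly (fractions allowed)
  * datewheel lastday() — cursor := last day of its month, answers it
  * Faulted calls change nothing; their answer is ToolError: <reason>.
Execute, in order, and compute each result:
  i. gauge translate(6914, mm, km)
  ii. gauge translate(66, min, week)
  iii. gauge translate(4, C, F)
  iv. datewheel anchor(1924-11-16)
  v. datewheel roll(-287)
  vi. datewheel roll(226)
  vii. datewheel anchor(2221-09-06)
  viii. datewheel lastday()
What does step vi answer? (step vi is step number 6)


>>> gauge translate 6914 mm km
[out] 3457/500000
>>> gauge translate 66 min week
[out] 11/1680
>>> gauge translate 4 C F
[out] 196/5
>>> datewheel anchor 1924-11-16
[out] 1924-11-16
>>> datewheel roll -287
[out] 1924-02-03
>>> datewheel roll 226
[out] 1924-09-16
>>> datewheel anchor 2221-09-06
[out] 2221-09-06
>>> datewheel lastday
[out] 2221-09-30

Answer: 1924-09-16


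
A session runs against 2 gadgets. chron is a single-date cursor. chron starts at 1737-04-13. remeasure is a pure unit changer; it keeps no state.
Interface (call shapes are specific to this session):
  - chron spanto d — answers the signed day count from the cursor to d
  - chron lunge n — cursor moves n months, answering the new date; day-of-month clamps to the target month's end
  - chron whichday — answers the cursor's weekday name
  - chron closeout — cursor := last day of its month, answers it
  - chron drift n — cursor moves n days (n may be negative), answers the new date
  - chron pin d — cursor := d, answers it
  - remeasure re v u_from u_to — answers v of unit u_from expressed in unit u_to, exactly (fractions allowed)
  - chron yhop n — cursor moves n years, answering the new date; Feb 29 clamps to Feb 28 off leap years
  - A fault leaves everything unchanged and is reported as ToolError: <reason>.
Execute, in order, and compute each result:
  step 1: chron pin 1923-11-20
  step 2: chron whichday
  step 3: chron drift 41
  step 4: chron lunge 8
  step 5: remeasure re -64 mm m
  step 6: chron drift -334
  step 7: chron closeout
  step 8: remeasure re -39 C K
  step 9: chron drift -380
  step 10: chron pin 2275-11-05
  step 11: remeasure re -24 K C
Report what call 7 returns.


Answer: 1923-10-31

Derivation:
$ chron pin d=1923-11-20
  1923-11-20
$ chron whichday
  Tuesday
$ chron drift n=41
  1923-12-31
$ chron lunge n=8
  1924-08-31
$ remeasure re v=-64 u_from=mm u_to=m
  -8/125
$ chron drift n=-334
  1923-10-02
$ chron closeout
  1923-10-31
$ remeasure re v=-39 u_from=C u_to=K
  4683/20
$ chron drift n=-380
  1922-10-16
$ chron pin d=2275-11-05
  2275-11-05
$ remeasure re v=-24 u_from=K u_to=C
  -5943/20


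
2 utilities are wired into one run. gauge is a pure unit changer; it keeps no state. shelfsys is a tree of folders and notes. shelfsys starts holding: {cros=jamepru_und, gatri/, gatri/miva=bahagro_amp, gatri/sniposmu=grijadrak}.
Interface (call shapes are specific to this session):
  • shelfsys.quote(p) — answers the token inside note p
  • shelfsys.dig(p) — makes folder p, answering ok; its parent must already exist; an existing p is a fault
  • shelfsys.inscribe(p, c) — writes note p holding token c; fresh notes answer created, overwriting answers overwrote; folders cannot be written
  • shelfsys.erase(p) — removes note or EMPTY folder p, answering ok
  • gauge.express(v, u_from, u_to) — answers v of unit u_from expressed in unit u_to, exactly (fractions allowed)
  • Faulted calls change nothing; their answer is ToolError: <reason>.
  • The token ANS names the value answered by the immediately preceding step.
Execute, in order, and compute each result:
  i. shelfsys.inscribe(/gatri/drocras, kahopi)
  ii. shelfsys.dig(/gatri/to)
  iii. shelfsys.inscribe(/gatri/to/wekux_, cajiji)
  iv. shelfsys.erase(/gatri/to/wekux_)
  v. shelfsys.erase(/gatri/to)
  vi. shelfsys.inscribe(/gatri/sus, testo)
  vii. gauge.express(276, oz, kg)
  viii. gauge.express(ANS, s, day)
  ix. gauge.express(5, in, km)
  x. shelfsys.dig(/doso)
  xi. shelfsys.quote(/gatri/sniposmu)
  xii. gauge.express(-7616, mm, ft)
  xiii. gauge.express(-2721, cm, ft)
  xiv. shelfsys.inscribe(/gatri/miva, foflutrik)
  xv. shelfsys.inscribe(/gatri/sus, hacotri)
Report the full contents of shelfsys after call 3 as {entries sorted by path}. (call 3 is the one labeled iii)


Answer: {cros=jamepru_und, gatri/, gatri/drocras=kahopi, gatri/miva=bahagro_amp, gatri/sniposmu=grijadrak, gatri/to/, gatri/to/wekux_=cajiji}

Derivation:
Do: inscribe[p=/gatri/drocras; c=kahopi]
See: created
Do: dig[p=/gatri/to]
See: ok
Do: inscribe[p=/gatri/to/wekux_; c=cajiji]
See: created
Do: erase[p=/gatri/to/wekux_]
See: ok
Do: erase[p=/gatri/to]
See: ok
Do: inscribe[p=/gatri/sus; c=testo]
See: created
Do: express[v=276; u_from=oz; u_to=kg]
See: 3129787353/400000000
Do: express[v=ANS; u_from=s; u_to=day]
See: 1043262451/11520000000000
Do: express[v=5; u_from=in; u_to=km]
See: 127/1000000
Do: dig[p=/doso]
See: ok
Do: quote[p=/gatri/sniposmu]
See: grijadrak
Do: express[v=-7616; u_from=mm; u_to=ft]
See: -9520/381
Do: express[v=-2721; u_from=cm; u_to=ft]
See: -22675/254
Do: inscribe[p=/gatri/miva; c=foflutrik]
See: overwrote
Do: inscribe[p=/gatri/sus; c=hacotri]
See: overwrote


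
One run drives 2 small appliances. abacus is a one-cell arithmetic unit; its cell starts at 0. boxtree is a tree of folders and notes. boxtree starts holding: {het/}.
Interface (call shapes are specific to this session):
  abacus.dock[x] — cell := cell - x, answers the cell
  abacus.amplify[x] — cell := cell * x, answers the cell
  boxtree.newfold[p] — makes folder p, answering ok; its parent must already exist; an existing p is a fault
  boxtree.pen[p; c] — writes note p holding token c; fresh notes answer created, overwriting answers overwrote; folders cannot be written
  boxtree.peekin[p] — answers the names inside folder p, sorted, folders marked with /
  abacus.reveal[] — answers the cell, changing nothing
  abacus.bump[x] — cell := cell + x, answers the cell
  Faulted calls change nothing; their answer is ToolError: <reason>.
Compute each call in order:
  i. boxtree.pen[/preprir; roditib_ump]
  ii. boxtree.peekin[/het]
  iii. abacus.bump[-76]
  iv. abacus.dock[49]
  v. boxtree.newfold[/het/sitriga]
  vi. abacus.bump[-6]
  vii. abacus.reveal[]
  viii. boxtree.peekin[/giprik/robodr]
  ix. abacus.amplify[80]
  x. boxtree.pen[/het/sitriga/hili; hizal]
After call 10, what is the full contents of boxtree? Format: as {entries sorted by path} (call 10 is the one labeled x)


;; pen(/preprir, roditib_ump) => created
;; peekin(/het) => []
;; bump(-76) => -76
;; dock(49) => -125
;; newfold(/het/sitriga) => ok
;; bump(-6) => -131
;; reveal() => -131
;; peekin(/giprik/robodr) => ToolError: not found
;; amplify(80) => -10480
;; pen(/het/sitriga/hili, hizal) => created

Answer: {het/, het/sitriga/, het/sitriga/hili=hizal, preprir=roditib_ump}


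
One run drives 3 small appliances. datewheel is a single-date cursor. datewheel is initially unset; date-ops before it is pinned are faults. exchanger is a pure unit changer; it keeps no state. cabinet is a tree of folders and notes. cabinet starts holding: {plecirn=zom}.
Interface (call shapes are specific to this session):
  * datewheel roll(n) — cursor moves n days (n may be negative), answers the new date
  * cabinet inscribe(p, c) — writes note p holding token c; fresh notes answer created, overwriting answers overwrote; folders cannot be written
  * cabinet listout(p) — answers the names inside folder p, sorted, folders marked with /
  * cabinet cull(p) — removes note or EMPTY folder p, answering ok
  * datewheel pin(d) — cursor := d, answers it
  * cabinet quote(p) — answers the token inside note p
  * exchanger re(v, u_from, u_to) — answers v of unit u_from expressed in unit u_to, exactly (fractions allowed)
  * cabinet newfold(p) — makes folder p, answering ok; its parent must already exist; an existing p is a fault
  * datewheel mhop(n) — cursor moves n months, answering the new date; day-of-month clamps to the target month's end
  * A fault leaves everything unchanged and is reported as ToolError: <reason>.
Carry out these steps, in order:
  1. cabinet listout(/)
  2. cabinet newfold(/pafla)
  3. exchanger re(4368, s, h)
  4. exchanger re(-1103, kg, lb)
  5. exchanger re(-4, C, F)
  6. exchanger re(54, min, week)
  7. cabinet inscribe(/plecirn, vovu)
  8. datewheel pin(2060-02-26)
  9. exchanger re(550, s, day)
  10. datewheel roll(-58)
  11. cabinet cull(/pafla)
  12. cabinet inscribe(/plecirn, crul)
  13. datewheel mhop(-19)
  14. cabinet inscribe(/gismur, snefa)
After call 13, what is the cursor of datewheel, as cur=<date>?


Answer: cur=2058-05-30

Derivation:
Act: cabinet listout[/]
Obs: [plecirn]
Act: cabinet newfold[/pafla]
Obs: ok
Act: exchanger re[4368; s; h]
Obs: 91/75
Act: exchanger re[-1103; kg; lb]
Obs: -110300000000/45359237
Act: exchanger re[-4; C; F]
Obs: 124/5
Act: exchanger re[54; min; week]
Obs: 3/560
Act: cabinet inscribe[/plecirn; vovu]
Obs: overwrote
Act: datewheel pin[2060-02-26]
Obs: 2060-02-26
Act: exchanger re[550; s; day]
Obs: 11/1728
Act: datewheel roll[-58]
Obs: 2059-12-30
Act: cabinet cull[/pafla]
Obs: ok
Act: cabinet inscribe[/plecirn; crul]
Obs: overwrote
Act: datewheel mhop[-19]
Obs: 2058-05-30
Act: cabinet inscribe[/gismur; snefa]
Obs: created


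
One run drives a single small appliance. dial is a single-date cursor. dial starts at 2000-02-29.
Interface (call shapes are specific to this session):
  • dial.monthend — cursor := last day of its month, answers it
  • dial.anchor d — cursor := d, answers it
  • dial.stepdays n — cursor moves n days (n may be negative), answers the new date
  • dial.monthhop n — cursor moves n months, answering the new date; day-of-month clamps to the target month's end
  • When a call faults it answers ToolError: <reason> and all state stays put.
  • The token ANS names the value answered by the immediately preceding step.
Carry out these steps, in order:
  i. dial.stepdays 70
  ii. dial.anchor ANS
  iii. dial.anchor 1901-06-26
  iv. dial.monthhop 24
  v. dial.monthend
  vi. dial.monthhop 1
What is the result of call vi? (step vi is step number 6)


% dial.stepdays(n: 70) -> 2000-05-09
% dial.anchor(d: ANS) -> 2000-05-09
% dial.anchor(d: 1901-06-26) -> 1901-06-26
% dial.monthhop(n: 24) -> 1903-06-26
% dial.monthend() -> 1903-06-30
% dial.monthhop(n: 1) -> 1903-07-30

Answer: 1903-07-30


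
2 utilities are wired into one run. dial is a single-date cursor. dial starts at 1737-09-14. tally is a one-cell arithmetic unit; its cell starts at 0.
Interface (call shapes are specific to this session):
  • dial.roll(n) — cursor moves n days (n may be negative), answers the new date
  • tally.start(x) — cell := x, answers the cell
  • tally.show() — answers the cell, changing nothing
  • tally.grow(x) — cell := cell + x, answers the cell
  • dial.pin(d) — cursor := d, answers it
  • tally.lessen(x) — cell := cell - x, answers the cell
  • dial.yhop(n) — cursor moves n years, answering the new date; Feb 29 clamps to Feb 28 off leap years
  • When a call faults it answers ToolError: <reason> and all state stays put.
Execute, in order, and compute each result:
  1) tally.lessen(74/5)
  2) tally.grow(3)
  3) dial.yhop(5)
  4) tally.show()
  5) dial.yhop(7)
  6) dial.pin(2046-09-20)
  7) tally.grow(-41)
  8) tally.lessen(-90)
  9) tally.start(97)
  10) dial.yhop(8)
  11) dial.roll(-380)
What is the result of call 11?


Answer: 2053-09-05

Derivation:
$ lessen x→74/5
[out] -74/5
$ grow x→3
[out] -59/5
$ yhop n→5
[out] 1742-09-14
$ show
[out] -59/5
$ yhop n→7
[out] 1749-09-14
$ pin d→2046-09-20
[out] 2046-09-20
$ grow x→-41
[out] -264/5
$ lessen x→-90
[out] 186/5
$ start x→97
[out] 97
$ yhop n→8
[out] 2054-09-20
$ roll n→-380
[out] 2053-09-05


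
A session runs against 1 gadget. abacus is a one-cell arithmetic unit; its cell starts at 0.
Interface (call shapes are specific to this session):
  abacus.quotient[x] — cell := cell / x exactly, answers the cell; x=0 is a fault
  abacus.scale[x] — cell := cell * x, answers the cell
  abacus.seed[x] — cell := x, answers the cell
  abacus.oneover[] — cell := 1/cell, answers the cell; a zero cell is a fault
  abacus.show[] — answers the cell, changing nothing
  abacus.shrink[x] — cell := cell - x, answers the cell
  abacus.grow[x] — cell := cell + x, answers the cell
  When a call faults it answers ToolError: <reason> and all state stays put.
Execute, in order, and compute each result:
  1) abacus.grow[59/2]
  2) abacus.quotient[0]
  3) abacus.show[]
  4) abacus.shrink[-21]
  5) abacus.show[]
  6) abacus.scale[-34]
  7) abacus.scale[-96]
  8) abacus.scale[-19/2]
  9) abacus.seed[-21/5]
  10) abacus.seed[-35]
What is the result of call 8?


Answer: -1565904

Derivation:
$ abacus.grow x=59/2
= 59/2
$ abacus.quotient x=0
= ToolError: division by zero
$ abacus.show
= 59/2
$ abacus.shrink x=-21
= 101/2
$ abacus.show
= 101/2
$ abacus.scale x=-34
= -1717
$ abacus.scale x=-96
= 164832
$ abacus.scale x=-19/2
= -1565904
$ abacus.seed x=-21/5
= -21/5
$ abacus.seed x=-35
= -35


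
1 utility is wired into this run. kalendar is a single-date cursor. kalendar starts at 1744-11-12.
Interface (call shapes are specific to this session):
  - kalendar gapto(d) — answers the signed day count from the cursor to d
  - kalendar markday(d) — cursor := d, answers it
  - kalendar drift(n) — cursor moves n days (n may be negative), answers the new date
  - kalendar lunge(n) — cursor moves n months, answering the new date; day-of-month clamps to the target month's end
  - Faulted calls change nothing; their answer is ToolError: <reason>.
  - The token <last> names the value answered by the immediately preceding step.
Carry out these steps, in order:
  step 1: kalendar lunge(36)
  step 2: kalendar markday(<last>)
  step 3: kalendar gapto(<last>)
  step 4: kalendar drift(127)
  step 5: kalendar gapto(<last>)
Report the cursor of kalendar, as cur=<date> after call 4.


Answer: cur=1748-03-18

Derivation:
[in] kalendar lunge n: 36
[out] 1747-11-12
[in] kalendar markday d: <last>
[out] 1747-11-12
[in] kalendar gapto d: <last>
[out] 0
[in] kalendar drift n: 127
[out] 1748-03-18
[in] kalendar gapto d: <last>
[out] 0


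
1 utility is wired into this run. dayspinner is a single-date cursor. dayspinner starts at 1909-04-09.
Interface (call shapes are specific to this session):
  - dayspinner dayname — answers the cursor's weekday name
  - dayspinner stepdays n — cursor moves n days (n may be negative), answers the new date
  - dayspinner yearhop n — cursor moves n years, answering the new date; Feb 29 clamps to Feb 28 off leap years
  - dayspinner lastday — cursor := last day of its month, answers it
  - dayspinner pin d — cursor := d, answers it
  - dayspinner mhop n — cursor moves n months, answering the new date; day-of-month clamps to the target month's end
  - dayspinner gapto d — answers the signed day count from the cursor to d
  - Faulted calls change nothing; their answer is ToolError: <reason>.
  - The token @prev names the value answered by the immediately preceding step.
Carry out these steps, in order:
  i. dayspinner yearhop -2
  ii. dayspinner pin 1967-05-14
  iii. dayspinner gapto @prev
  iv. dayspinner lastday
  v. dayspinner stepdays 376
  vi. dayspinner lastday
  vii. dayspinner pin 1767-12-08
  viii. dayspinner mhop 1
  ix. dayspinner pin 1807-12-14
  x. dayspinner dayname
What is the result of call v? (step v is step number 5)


Answer: 1968-06-10

Derivation:
$ dayspinner yearhop -2
:: 1907-04-09
$ dayspinner pin 1967-05-14
:: 1967-05-14
$ dayspinner gapto @prev
:: 0
$ dayspinner lastday
:: 1967-05-31
$ dayspinner stepdays 376
:: 1968-06-10
$ dayspinner lastday
:: 1968-06-30
$ dayspinner pin 1767-12-08
:: 1767-12-08
$ dayspinner mhop 1
:: 1768-01-08
$ dayspinner pin 1807-12-14
:: 1807-12-14
$ dayspinner dayname
:: Monday


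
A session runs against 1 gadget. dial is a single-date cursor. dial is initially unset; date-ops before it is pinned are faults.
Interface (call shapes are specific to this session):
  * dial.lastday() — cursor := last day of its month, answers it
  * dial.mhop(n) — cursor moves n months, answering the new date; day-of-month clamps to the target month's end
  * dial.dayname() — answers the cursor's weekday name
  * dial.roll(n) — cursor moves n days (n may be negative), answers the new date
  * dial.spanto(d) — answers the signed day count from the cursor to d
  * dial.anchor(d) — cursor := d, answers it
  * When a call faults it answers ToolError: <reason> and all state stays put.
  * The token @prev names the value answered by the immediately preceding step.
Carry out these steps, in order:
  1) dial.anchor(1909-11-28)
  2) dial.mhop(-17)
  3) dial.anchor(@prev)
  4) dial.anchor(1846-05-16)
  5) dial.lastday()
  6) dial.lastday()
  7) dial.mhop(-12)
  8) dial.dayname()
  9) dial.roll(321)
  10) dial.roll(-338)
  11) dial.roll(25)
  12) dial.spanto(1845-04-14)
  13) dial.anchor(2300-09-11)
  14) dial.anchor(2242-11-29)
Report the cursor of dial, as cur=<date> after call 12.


% 1. anchor(d→1909-11-28) => 1909-11-28
% 2. mhop(n→-17) => 1908-06-28
% 3. anchor(d→@prev) => 1908-06-28
% 4. anchor(d→1846-05-16) => 1846-05-16
% 5. lastday() => 1846-05-31
% 6. lastday() => 1846-05-31
% 7. mhop(n→-12) => 1845-05-31
% 8. dayname() => Saturday
% 9. roll(n→321) => 1846-04-17
% 10. roll(n→-338) => 1845-05-14
% 11. roll(n→25) => 1845-06-08
% 12. spanto(d→1845-04-14) => -55
% 13. anchor(d→2300-09-11) => 2300-09-11
% 14. anchor(d→2242-11-29) => 2242-11-29

Answer: cur=1845-06-08


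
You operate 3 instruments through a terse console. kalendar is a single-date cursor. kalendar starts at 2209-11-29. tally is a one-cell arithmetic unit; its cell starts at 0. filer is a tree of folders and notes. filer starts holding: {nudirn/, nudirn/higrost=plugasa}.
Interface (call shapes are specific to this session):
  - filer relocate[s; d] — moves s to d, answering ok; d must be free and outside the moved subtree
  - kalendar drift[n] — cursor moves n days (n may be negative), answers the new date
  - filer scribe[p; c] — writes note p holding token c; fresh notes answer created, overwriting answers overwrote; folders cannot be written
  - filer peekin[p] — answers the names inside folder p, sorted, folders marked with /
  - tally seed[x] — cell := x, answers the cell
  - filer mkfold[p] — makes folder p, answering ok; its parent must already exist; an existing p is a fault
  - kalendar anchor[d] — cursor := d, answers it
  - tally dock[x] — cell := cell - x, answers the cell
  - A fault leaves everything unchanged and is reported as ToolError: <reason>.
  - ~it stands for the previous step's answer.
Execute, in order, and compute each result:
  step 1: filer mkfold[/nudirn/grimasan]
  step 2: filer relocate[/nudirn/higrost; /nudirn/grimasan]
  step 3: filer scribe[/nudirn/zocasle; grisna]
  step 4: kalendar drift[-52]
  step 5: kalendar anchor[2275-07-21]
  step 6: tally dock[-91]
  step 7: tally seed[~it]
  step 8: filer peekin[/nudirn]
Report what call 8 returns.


Answer: [grimasan/, higrost, zocasle]

Derivation:
==> filer mkfold(p: /nudirn/grimasan)
<== ok
==> filer relocate(s: /nudirn/higrost, d: /nudirn/grimasan)
<== ToolError: exists
==> filer scribe(p: /nudirn/zocasle, c: grisna)
<== created
==> kalendar drift(n: -52)
<== 2209-10-08
==> kalendar anchor(d: 2275-07-21)
<== 2275-07-21
==> tally dock(x: -91)
<== 91
==> tally seed(x: ~it)
<== 91
==> filer peekin(p: /nudirn)
<== [grimasan/, higrost, zocasle]


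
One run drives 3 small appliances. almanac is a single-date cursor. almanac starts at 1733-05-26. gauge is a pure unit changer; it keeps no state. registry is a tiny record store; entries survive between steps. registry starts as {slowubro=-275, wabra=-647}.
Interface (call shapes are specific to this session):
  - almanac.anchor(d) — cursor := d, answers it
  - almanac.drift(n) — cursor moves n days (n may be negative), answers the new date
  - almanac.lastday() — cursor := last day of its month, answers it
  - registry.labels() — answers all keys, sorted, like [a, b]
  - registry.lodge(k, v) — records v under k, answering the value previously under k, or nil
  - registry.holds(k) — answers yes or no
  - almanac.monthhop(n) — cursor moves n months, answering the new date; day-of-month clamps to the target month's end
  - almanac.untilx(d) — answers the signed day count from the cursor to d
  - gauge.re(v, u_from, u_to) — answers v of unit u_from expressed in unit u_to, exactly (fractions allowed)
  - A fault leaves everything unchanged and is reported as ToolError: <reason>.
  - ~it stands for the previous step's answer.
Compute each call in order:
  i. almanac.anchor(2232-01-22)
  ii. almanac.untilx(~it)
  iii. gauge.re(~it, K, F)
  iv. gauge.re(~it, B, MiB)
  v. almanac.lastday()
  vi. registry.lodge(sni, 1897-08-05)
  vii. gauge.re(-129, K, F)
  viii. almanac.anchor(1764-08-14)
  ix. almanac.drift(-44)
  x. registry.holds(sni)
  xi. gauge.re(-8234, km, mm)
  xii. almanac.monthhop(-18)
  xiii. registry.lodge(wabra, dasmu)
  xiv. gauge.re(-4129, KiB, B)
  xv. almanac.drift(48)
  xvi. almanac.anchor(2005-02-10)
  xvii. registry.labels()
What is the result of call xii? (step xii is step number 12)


Answer: 1763-01-01

Derivation:
Do: anchor[d=2232-01-22]
See: 2232-01-22
Do: untilx[d=~it]
See: 0
Do: re[v=~it; u_from=K; u_to=F]
See: -45967/100
Do: re[v=~it; u_from=B; u_to=MiB]
See: -45967/104857600
Do: lastday[]
See: 2232-01-31
Do: lodge[k=sni; v=1897-08-05]
See: nil
Do: re[v=-129; u_from=K; u_to=F]
See: -69187/100
Do: anchor[d=1764-08-14]
See: 1764-08-14
Do: drift[n=-44]
See: 1764-07-01
Do: holds[k=sni]
See: yes
Do: re[v=-8234; u_from=km; u_to=mm]
See: -8234000000
Do: monthhop[n=-18]
See: 1763-01-01
Do: lodge[k=wabra; v=dasmu]
See: -647
Do: re[v=-4129; u_from=KiB; u_to=B]
See: -4228096
Do: drift[n=48]
See: 1763-02-18
Do: anchor[d=2005-02-10]
See: 2005-02-10
Do: labels[]
See: [slowubro, sni, wabra]


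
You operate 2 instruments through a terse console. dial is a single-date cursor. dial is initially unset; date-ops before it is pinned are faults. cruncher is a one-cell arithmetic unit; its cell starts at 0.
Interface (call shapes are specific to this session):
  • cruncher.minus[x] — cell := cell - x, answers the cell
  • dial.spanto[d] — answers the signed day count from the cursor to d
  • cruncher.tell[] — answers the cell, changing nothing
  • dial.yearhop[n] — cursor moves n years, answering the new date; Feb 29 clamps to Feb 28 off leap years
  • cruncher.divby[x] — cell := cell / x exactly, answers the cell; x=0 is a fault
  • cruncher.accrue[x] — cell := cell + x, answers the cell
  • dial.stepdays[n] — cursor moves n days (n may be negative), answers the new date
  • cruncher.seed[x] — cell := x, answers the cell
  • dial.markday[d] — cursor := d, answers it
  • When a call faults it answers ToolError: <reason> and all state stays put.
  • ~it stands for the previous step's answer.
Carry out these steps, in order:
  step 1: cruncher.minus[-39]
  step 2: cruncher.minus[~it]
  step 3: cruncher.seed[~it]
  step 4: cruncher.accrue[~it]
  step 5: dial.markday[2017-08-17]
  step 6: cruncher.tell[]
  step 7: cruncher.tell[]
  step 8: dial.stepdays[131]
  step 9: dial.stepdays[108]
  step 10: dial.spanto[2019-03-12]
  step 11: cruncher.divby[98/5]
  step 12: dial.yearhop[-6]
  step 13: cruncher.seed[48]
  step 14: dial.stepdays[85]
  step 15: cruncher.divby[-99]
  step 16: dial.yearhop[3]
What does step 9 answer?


Answer: 2018-04-13

Derivation:
I try cruncher.minus using x→-39, and get 39.
I invoke cruncher.minus using x→~it, → 0.
I use cruncher.seed using x→~it, → 0.
I try cruncher.accrue using x→~it, yielding 0.
I call dial.markday using d→2017-08-17, giving 2017-08-17.
I use cruncher.tell(), and get 0.
Then cruncher.tell, and see 0.
Now I run dial.stepdays using n→131, which returns 2017-12-26.
Next I call dial.stepdays using n→108, — result: 2018-04-13.
I run dial.spanto using d→2019-03-12, — result: 333.
Using cruncher.divby using x→98/5, giving 0.
I call dial.yearhop using n→-6: 2012-04-13.
Calling cruncher.seed using x→48, and observe 48.
I invoke dial.stepdays using n→85: 2012-07-07.
I try cruncher.divby using x→-99, → -16/33.
Next I call dial.yearhop using n→3, — result: 2015-07-07.


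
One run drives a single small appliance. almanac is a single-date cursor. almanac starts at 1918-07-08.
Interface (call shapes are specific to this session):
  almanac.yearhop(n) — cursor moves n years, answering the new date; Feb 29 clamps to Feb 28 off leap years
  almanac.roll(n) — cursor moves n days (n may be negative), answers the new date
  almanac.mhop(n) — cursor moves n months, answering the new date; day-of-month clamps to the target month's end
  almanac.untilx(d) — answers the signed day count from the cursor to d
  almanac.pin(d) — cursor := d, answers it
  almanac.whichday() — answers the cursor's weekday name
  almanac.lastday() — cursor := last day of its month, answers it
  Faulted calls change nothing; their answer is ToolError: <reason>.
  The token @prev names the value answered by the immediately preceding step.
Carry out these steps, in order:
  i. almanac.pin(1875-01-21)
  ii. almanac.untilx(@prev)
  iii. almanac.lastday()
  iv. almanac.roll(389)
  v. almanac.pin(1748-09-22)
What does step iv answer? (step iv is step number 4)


;; pin(d=1875-01-21) ~> 1875-01-21
;; untilx(d=@prev) ~> 0
;; lastday() ~> 1875-01-31
;; roll(n=389) ~> 1876-02-24
;; pin(d=1748-09-22) ~> 1748-09-22

Answer: 1876-02-24


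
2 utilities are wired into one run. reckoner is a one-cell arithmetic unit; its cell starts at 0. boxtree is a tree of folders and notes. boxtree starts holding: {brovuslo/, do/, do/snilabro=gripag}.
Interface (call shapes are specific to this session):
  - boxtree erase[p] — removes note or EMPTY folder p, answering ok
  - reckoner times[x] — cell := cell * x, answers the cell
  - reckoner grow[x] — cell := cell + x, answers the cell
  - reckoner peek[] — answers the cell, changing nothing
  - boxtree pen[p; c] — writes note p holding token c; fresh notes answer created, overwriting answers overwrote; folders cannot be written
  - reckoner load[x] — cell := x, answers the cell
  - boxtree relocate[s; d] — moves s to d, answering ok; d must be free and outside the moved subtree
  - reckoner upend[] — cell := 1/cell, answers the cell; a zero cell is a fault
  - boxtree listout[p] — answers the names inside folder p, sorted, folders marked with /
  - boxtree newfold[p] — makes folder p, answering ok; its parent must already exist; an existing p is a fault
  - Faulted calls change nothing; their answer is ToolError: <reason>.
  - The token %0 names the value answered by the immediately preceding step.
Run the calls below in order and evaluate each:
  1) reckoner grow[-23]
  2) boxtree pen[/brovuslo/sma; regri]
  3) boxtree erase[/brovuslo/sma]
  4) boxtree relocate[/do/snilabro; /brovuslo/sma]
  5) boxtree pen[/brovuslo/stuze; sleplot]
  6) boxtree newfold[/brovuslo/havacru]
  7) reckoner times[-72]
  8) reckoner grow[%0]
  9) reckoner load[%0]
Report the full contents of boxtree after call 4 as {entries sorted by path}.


Answer: {brovuslo/, brovuslo/sma=gripag, do/}

Derivation:
I call reckoner grow on -23, and observe -23.
Then boxtree pen on /brovuslo/sma, regri, and observe created.
Using boxtree erase on /brovuslo/sma, — result: ok.
I run boxtree relocate on /do/snilabro, /brovuslo/sma: ok.
Calling boxtree pen on /brovuslo/stuze, sleplot, — result: created.
Now I run boxtree newfold on /brovuslo/havacru, → ok.
I invoke reckoner times on -72, — result: 1656.
Calling reckoner grow on %0, and observe 3312.
Using reckoner load on %0, → 3312.


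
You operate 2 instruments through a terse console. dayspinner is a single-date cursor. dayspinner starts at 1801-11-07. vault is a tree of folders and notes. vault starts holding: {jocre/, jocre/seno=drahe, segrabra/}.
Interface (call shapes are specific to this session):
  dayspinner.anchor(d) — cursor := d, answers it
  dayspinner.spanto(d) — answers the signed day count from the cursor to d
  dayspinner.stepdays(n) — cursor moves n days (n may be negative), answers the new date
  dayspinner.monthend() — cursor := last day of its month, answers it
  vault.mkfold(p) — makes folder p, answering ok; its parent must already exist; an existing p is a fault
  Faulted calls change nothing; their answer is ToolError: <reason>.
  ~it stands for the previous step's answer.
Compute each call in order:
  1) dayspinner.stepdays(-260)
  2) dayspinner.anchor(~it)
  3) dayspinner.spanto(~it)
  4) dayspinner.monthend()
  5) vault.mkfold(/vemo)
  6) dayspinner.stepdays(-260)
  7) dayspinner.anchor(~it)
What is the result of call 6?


% dayspinner.stepdays(-260) : 1801-02-20
% dayspinner.anchor(~it) : 1801-02-20
% dayspinner.spanto(~it) : 0
% dayspinner.monthend() : 1801-02-28
% vault.mkfold(/vemo) : ok
% dayspinner.stepdays(-260) : 1800-06-13
% dayspinner.anchor(~it) : 1800-06-13

Answer: 1800-06-13


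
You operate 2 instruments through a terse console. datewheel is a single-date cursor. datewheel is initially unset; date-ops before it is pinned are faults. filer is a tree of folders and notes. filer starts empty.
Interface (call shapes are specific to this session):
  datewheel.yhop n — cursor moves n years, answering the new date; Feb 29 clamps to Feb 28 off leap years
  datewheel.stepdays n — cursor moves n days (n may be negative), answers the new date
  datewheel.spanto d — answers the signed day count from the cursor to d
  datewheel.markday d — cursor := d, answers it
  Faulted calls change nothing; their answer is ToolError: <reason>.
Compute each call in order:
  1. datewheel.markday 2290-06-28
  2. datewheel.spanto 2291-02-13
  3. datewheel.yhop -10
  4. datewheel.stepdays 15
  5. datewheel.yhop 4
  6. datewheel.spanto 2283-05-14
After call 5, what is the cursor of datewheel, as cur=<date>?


Answer: cur=2284-07-13

Derivation:
// 1. datewheel.markday(d=2290-06-28) -> 2290-06-28
// 2. datewheel.spanto(d=2291-02-13) -> 230
// 3. datewheel.yhop(n=-10) -> 2280-06-28
// 4. datewheel.stepdays(n=15) -> 2280-07-13
// 5. datewheel.yhop(n=4) -> 2284-07-13
// 6. datewheel.spanto(d=2283-05-14) -> -426


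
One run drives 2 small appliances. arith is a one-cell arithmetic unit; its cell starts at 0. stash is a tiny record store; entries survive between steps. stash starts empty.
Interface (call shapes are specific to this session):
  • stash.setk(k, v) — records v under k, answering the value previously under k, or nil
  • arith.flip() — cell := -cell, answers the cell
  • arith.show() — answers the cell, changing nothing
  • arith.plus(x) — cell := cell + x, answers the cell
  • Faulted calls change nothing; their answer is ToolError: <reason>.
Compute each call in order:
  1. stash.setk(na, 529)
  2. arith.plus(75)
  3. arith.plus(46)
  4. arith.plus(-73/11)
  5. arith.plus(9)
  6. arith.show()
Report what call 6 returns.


Answer: 1357/11

Derivation:
Step: setk[k: na; v: 529]
Result: nil
Step: plus[x: 75]
Result: 75
Step: plus[x: 46]
Result: 121
Step: plus[x: -73/11]
Result: 1258/11
Step: plus[x: 9]
Result: 1357/11
Step: show[]
Result: 1357/11


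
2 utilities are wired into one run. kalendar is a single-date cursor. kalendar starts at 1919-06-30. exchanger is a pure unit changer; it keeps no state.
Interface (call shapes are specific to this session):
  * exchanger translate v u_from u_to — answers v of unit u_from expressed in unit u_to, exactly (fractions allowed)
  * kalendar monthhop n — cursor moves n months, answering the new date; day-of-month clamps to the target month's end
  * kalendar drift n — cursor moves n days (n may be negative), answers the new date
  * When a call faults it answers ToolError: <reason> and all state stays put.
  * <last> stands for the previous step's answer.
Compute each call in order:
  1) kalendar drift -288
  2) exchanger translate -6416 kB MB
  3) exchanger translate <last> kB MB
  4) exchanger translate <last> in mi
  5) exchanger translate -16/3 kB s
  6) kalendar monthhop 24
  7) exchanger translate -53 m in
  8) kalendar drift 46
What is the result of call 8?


Answer: 1920-10-31

Derivation:
Next I call kalendar drift passing n=-288, yielding 1918-09-15.
Calling exchanger translate passing v=-6416, u_from=kB, u_to=MB: -802/125.
I run exchanger translate passing v=<last>, u_from=kB, u_to=MB, — result: -401/62500.
I call exchanger translate passing v=<last>, u_from=in, u_to=mi, and get -401/3960000000.
Invoking exchanger translate passing v=-16/3, u_from=kB, u_to=s, giving ToolError: incompatible units.
Invoking kalendar monthhop passing n=24: 1920-09-15.
I try exchanger translate passing v=-53, u_from=m, u_to=in, and get -265000/127.
Then kalendar drift passing n=46, yielding 1920-10-31.


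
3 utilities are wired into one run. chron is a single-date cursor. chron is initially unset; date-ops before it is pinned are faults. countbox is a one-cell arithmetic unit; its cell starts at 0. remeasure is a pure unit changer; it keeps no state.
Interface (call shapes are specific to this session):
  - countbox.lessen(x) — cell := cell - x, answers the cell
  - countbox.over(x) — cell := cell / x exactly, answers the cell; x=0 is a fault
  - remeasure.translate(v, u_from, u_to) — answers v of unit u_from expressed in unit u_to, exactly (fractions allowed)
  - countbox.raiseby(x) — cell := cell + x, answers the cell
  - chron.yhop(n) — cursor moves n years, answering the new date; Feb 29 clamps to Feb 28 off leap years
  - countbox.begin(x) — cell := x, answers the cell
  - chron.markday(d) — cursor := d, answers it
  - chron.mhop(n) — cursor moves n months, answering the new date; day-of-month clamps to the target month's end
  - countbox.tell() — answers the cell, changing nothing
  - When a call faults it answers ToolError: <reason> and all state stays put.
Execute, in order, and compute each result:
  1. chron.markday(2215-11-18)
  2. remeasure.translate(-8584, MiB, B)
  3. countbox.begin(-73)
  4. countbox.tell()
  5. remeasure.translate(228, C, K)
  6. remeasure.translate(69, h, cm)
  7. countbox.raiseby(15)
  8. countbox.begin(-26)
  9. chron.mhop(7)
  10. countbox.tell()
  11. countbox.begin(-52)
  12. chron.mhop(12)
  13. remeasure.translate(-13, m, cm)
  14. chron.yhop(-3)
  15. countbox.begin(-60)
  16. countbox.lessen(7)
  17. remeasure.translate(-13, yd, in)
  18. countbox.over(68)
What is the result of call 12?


Answer: 2217-06-18

Derivation:
> chron.markday d='2215-11-18'
= 2215-11-18
> remeasure.translate v='-8584' u_from='MiB' u_to='B'
= -9000976384
> countbox.begin x='-73'
= -73
> countbox.tell
= -73
> remeasure.translate v='228' u_from='C' u_to='K'
= 10023/20
> remeasure.translate v='69' u_from='h' u_to='cm'
= ToolError: incompatible units
> countbox.raiseby x='15'
= -58
> countbox.begin x='-26'
= -26
> chron.mhop n='7'
= 2216-06-18
> countbox.tell
= -26
> countbox.begin x='-52'
= -52
> chron.mhop n='12'
= 2217-06-18
> remeasure.translate v='-13' u_from='m' u_to='cm'
= -1300
> chron.yhop n='-3'
= 2214-06-18
> countbox.begin x='-60'
= -60
> countbox.lessen x='7'
= -67
> remeasure.translate v='-13' u_from='yd' u_to='in'
= -468
> countbox.over x='68'
= -67/68


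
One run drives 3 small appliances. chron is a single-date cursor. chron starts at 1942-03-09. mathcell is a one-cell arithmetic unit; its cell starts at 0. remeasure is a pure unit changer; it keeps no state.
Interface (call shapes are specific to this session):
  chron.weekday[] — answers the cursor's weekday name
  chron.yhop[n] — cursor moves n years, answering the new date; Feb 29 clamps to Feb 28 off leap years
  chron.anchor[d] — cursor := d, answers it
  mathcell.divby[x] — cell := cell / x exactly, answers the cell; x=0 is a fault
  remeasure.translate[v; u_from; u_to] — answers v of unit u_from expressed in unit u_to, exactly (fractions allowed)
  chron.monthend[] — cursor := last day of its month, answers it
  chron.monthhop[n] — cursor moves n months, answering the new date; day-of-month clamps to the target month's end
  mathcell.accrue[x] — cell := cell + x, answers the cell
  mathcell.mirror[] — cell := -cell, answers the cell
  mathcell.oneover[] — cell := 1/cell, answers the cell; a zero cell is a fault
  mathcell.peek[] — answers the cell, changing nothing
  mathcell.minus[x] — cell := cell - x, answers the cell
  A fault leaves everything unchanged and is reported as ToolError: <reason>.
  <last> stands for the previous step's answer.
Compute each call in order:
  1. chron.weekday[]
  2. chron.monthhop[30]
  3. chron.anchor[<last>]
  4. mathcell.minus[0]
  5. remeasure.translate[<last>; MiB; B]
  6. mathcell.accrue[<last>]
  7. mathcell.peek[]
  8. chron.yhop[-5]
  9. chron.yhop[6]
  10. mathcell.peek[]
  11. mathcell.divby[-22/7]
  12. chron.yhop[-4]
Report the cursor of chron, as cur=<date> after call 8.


I try chron.weekday(), and observe Monday.
I invoke chron.monthhop(n='30'), — result: 1944-09-09.
I call chron.anchor(d='<last>'), and observe 1944-09-09.
I invoke mathcell.minus(x='0'), and get 0.
I call remeasure.translate(v='<last>', u_from='MiB', u_to='B'), giving 0.
Then mathcell.accrue(x='<last>'), — result: 0.
I use mathcell.peek(), yielding 0.
Now I run chron.yhop(n='-5'), and see 1939-09-09.
I call chron.yhop(n='6'): 1945-09-09.
Using mathcell.peek(), giving 0.
Using mathcell.divby(x='-22/7'), — result: 0.
I call chron.yhop(n='-4'), and observe 1941-09-09.

Answer: cur=1939-09-09
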